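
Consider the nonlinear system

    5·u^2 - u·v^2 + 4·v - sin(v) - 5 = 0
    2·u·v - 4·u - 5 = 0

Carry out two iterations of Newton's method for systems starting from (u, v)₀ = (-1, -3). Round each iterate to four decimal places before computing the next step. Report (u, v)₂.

(-1.2543, 0.1420)

At (-1, -3): F = (-2.858880, 5.0000).
Jacobian J = [[10·u - v^2, -2·u·v - cos(v) + 4], [2·v - 4, 2·u]].
At the point, J = [[-19.0000, -1.010008], [-10.0000, -2.0000]] (det J = 27.899925).
Solving J·Δ = −F gives Δ = (-0.3859, 4.4297).
Then the next iterate is (u, v)₁ = (-1.3859, 1.4297).
Round to (-1.3859, 1.4297) and repeat: F = (12.165170, -3.419242), J = [[-15.903042, 7.822214], [-1.1406, -2.7718]].
Δ = (0.1316, -1.2877), so (u, v)₂ = (-1.2543, 0.1420).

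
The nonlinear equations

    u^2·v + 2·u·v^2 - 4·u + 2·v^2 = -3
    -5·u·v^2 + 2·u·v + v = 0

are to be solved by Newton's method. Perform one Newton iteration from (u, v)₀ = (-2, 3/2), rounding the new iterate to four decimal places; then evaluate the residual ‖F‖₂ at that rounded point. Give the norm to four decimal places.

At (-2, 3/2): F = (12.5000, 18.0000).
Jacobian J = [[2·u·v + 2·v^2 - 4, u^2 + 4·u·v + 4·v], [-5·v^2 + 2·v, -10·u·v + 2·u + 1]].
At the point, J = [[-5.5000, -2.0000], [-8.2500, 27.0000]] (det J = -165.0000).
Solving J·Δ = −F gives Δ = (2.2636, 0.0250).
Then the next iterate is (u, v)₁ = (0.2636, 1.5250).
Re-evaluating at (0.2636, 1.5250): F = (7.928884, -0.736194), so ‖F‖₂ = 7.9630.

7.9630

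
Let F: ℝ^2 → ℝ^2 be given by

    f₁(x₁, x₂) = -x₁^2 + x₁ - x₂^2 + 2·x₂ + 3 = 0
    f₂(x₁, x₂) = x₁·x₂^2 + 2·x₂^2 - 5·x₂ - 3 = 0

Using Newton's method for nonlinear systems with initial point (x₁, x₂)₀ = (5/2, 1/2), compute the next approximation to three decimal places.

(0.000, -9.500)

At (5/2, 1/2): F = (0.000, -4.375).
Jacobian J = [[-2·x₁ + 1, -2·x₂ + 2], [x₂^2, 2·x₁·x₂ + 4·x₂ - 5]].
At the point, J = [[-4.000, 1.000], [0.250, -0.500]] (det J = 1.750).
Solving J·Δ = −F gives Δ = (-2.500, -10.000).
Then the next iterate is (x₁, x₂)₁ = (0.000, -9.500).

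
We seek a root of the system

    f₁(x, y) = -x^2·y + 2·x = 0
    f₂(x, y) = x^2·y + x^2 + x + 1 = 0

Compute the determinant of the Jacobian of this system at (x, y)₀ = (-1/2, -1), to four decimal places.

0.5000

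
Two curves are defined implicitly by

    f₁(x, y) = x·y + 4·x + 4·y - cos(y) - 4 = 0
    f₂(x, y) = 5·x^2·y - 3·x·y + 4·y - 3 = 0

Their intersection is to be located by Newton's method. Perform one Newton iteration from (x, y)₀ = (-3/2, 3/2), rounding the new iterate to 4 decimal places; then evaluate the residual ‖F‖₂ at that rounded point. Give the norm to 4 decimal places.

7.0242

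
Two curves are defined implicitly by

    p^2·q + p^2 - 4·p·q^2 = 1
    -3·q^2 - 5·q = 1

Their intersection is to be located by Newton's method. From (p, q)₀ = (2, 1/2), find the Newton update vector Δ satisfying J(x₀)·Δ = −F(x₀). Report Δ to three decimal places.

(-1.025, -0.531)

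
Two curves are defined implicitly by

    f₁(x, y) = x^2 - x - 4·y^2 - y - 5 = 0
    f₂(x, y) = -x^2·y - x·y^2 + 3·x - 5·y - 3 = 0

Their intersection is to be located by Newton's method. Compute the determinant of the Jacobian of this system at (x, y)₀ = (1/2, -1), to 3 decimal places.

J = [[2·x - 1, -8·y - 1], [-2·x·y - y^2 + 3, -x^2 - 2·x·y - 5]].
At the point, J = [[0.000, 7.000], [3.000, -4.250]].
det J = -21.000.

-21.000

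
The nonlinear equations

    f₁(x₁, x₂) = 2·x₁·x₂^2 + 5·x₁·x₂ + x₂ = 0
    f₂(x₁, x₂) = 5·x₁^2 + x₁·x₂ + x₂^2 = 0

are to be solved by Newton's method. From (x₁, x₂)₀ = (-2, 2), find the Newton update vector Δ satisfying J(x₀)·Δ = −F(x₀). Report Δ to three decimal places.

(1.043, -0.609)

At (-2, 2): F = (-34.000, 20.000).
Jacobian J = [[2·x₂^2 + 5·x₂, 4·x₁·x₂ + 5·x₁ + 1], [10·x₁ + x₂, x₁ + 2·x₂]].
At the point, J = [[18.000, -25.000], [-18.000, 2.000]] (det J = -414.000).
Solving J·Δ = −F gives Δ = (1.043, -0.609).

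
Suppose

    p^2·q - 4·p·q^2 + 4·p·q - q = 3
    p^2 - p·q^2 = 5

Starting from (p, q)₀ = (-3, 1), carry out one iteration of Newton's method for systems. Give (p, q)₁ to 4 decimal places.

(-1.9423, 1.0673)

At (-3, 1): F = (5.0000, 7.0000).
Jacobian J = [[2·p·q - 4·q^2 + 4·q, p^2 - 8·p·q + 4·p - 1], [2·p - q^2, -2·p·q]].
At the point, J = [[-6.0000, 20.0000], [-7.0000, 6.0000]] (det J = 104.0000).
Solving J·Δ = −F gives Δ = (1.0577, 0.0673).
Then the next iterate is (p, q)₁ = (-1.9423, 1.0673).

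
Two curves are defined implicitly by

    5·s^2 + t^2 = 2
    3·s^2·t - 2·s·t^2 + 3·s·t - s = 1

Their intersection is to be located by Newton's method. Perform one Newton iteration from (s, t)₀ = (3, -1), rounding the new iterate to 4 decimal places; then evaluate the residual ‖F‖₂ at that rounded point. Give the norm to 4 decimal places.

17.1221

At (3, -1): F = (44.0000, -46.0000).
Jacobian J = [[10·s, 2·t], [6·s·t - 2·t^2 + 3·t - 1, 3·s^2 - 4·s·t + 3·s]].
At the point, J = [[30.0000, -2.0000], [-24.0000, 48.0000]] (det J = 1392.0000).
Solving J·Δ = −F gives Δ = (-1.4511, 0.2328).
Then the next iterate is (s, t)₁ = (1.5489, -0.7672).
Re-evaluating at (1.5489, -0.7672): F = (10.584052, -13.458949), so ‖F‖₂ = 17.1221.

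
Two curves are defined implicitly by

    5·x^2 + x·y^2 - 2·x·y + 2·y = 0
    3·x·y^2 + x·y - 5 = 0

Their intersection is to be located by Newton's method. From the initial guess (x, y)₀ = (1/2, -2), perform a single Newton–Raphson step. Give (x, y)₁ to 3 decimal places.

(0.388, -2.203)

At (1/2, -2): F = (1.250, 0.000).
Jacobian J = [[10·x + y^2 - 2·y, 2·x·y - 2·x + 2], [3·y^2 + y, 6·x·y + x]].
At the point, J = [[13.000, -1.000], [10.000, -5.500]] (det J = -61.500).
Solving J·Δ = −F gives Δ = (-0.112, -0.203).
Then the next iterate is (x, y)₁ = (0.388, -2.203).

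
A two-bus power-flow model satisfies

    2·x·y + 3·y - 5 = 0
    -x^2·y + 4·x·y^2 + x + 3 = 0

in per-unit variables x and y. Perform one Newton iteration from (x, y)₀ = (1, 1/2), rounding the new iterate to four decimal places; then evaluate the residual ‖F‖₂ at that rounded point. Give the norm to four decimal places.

At (1, 1/2): F = (-2.5000, 4.5000).
Jacobian J = [[2·y, 2·x + 3], [-2·x·y + 4·y^2 + 1, -x^2 + 8·x·y]].
At the point, J = [[1.0000, 5.0000], [1.0000, 3.0000]] (det J = -2.0000).
Solving J·Δ = −F gives Δ = (-15.0000, 3.5000).
Then the next iterate is (x, y)₁ = (-14.0000, 4.0000).
Re-evaluating at (-14.0000, 4.0000): F = (-105.0000, -1691.0000), so ‖F‖₂ = 1694.2568.

1694.2568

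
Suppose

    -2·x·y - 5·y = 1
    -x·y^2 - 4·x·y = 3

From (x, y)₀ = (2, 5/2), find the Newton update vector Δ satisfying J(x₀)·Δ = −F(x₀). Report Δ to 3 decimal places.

At (2, 5/2): F = (-23.500, -35.500).
Jacobian J = [[-2·y, -2·x - 5], [-y^2 - 4·y, -2·x·y - 4·x]].
At the point, J = [[-5.000, -9.000], [-16.250, -18.000]] (det J = -56.250).
Solving J·Δ = −F gives Δ = (1.840, -3.633).

(1.840, -3.633)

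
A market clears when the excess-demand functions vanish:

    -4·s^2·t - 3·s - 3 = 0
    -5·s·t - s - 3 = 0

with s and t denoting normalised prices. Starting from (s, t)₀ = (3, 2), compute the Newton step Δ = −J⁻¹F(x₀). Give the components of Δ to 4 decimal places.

(0.0976, -2.4715)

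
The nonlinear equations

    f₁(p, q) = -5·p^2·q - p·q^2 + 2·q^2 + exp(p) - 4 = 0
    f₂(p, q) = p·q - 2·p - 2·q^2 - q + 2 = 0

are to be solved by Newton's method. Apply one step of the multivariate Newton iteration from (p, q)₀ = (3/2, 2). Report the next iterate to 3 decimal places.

(1.156, 0.933)

At (3/2, 2): F = (-20.01831, -8.000).
Jacobian J = [[-10·p·q - q^2 + exp(p), -5·p^2 - 2·p·q + 4·q], [q - 2, p - 4·q - 1]].
At the point, J = [[-29.51831, -9.250], [0.000, -7.500]] (det J = 221.38733).
Solving J·Δ = −F gives Δ = (-0.344, -1.067).
Then the next iterate is (p, q)₁ = (1.156, 0.933).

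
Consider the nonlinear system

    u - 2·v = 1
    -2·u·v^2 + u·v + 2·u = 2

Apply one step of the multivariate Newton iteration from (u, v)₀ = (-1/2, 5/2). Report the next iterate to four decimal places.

(-2.6957, -1.8478)

At (-1/2, 5/2): F = (-6.5000, 2.0000).
Jacobian J = [[1, -2], [-2·v^2 + v + 2, -4·u·v + u]].
At the point, J = [[1.0000, -2.0000], [-8.0000, 4.5000]] (det J = -11.5000).
Solving J·Δ = −F gives Δ = (-2.1957, -4.3478).
Then the next iterate is (u, v)₁ = (-2.6957, -1.8478).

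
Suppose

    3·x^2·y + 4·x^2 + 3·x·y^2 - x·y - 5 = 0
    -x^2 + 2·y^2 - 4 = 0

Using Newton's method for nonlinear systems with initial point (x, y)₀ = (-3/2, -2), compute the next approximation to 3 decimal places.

(-0.670, -1.470)

At (-3/2, -2): F = (-30.500, 1.750).
Jacobian J = [[6·x·y + 8·x + 3·y^2 - y, 3·x^2 + 6·x·y - x], [-2·x, 4·y]].
At the point, J = [[20.000, 26.250], [3.000, -8.000]] (det J = -238.750).
Solving J·Δ = −F gives Δ = (0.830, 0.530).
Then the next iterate is (x, y)₁ = (-0.670, -1.470).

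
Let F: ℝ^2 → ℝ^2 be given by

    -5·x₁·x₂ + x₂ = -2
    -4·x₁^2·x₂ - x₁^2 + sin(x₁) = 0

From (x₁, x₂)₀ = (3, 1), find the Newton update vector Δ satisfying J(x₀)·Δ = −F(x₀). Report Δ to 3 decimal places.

(-0.772, -0.581)

At (3, 1): F = (-12.000, -44.85888).
Jacobian J = [[-5·x₂, -5·x₁ + 1], [-8·x₁·x₂ - 2·x₁ + cos(x₁), -4·x₁^2]].
At the point, J = [[-5.000, -14.000], [-30.98999, -36.000]] (det J = -253.85989).
Solving J·Δ = −F gives Δ = (-0.772, -0.581).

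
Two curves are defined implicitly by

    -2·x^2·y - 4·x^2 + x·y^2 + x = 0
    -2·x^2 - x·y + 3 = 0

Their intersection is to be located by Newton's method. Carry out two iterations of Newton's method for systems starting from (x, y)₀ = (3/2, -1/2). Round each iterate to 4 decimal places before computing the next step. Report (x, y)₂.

(1.5716, -1.2391)

At (3/2, -1/2): F = (-4.8750, -0.7500).
Jacobian J = [[-4·x·y - 8·x + y^2 + 1, -2·x^2 + 2·x·y], [-4·x - y, -x]].
At the point, J = [[-7.7500, -6.0000], [-5.5000, -1.5000]] (det J = -21.3750).
Solving J·Δ = −F gives Δ = (0.1316, -0.9825).
Then the next iterate is (x, y)₁ = (1.6316, -1.4825).
Round to (1.6316, -1.4825) and repeat: F = (2.462248, 0.094610), J = [[-0.179606, -10.161931], [-5.0439, -1.6316]].
Δ = (-0.0600, 0.2434), so (x, y)₂ = (1.5716, -1.2391).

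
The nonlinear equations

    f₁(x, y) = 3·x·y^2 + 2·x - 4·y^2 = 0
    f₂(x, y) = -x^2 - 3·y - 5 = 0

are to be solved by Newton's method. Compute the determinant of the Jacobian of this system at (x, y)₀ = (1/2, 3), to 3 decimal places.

-102.000

J = [[3·y^2 + 2, 6·x·y - 8·y], [-2·x, -3]].
At the point, J = [[29.000, -15.000], [-1.000, -3.000]].
det J = -102.000.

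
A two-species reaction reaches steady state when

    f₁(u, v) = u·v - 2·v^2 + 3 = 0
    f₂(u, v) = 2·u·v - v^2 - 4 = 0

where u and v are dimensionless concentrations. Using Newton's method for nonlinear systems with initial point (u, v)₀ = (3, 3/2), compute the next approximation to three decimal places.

At (3, 3/2): F = (3.000, 2.750).
Jacobian J = [[v, u - 4·v], [2·v, 2·u - 2·v]].
At the point, J = [[1.500, -3.000], [3.000, 3.000]] (det J = 13.500).
Solving J·Δ = −F gives Δ = (-1.278, 0.361).
Then the next iterate is (u, v)₁ = (1.722, 1.861).

(1.722, 1.861)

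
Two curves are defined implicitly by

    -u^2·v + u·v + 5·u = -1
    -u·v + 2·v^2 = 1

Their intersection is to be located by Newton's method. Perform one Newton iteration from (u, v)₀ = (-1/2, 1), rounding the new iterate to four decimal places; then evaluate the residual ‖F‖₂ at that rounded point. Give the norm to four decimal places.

At (-1/2, 1): F = (-2.2500, 1.5000).
Jacobian J = [[-2·u·v + v + 5, -u^2 + u], [-v, -u + 4·v]].
At the point, J = [[7.0000, -0.7500], [-1.0000, 4.5000]] (det J = 30.7500).
Solving J·Δ = −F gives Δ = (0.2927, -0.2683).
Then the next iterate is (u, v)₁ = (-0.2073, 0.7317).
Re-evaluating at (-0.2073, 0.7317): F = (-0.219625, 0.222451), so ‖F‖₂ = 0.3126.

0.3126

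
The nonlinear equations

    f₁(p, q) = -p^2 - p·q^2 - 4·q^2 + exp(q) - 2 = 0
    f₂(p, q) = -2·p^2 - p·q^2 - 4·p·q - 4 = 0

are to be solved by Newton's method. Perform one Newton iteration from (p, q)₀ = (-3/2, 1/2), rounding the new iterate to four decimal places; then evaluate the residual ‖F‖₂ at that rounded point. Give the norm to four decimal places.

At (-3/2, 1/2): F = (-3.226279, -5.1250).
Jacobian J = [[-2·p - q^2, -2·p·q - 8·q + exp(q)], [-4·p - q^2 - 4·q, -2·p·q - 4·p]].
At the point, J = [[2.7500, -0.851279], [3.7500, 7.5000]] (det J = 23.817295).
Solving J·Δ = −F gives Δ = (1.1991, 0.0838).
Then the next iterate is (p, q)₁ = (-0.3009, 0.5838).
Re-evaluating at (-0.3009, 0.5838): F = (-1.558439, -3.375866), so ‖F‖₂ = 3.7182.

3.7182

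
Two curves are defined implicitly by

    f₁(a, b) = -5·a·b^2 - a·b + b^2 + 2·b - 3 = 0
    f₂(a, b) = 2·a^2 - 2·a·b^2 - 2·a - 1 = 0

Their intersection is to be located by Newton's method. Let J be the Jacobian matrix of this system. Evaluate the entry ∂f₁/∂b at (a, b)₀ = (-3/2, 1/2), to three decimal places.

∂f₁/∂b = -10·a·b - a + 2·b + 2.
At (-3/2, 1/2) this is 12.000.

12.000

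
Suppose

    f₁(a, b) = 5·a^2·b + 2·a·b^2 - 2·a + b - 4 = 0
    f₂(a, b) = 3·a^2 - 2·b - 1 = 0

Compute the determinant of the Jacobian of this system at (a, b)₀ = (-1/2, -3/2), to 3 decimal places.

J = [[10·a·b + 2·b^2 - 2, 5·a^2 + 4·a·b + 1], [6·a, -2]].
At the point, J = [[10.000, 5.250], [-3.000, -2.000]].
det J = -4.250.

-4.250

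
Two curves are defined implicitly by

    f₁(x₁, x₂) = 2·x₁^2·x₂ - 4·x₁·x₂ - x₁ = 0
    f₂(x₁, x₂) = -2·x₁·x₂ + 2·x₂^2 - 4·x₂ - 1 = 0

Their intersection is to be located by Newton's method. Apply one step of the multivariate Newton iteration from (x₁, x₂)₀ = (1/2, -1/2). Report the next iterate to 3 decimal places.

At (1/2, -1/2): F = (0.250, 2.000).
Jacobian J = [[4·x₁·x₂ - 4·x₂ - 1, 2·x₁^2 - 4·x₁], [-2·x₂, -2·x₁ + 4·x₂ - 4]].
At the point, J = [[0.000, -1.500], [1.000, -7.000]] (det J = 1.500).
Solving J·Δ = −F gives Δ = (-0.833, 0.167).
Then the next iterate is (x₁, x₂)₁ = (-0.333, -0.333).

(-0.333, -0.333)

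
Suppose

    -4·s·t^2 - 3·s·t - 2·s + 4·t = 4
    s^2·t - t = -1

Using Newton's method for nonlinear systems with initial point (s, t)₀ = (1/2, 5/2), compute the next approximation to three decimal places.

(0.458, 1.193)

At (1/2, 5/2): F = (-11.250, -0.875).
Jacobian J = [[-4·t^2 - 3·t - 2, -8·s·t - 3·s + 4], [2·s·t, s^2 - 1]].
At the point, J = [[-34.500, -7.500], [2.500, -0.750]] (det J = 44.625).
Solving J·Δ = −F gives Δ = (-0.042, -1.307).
Then the next iterate is (s, t)₁ = (0.458, 1.193).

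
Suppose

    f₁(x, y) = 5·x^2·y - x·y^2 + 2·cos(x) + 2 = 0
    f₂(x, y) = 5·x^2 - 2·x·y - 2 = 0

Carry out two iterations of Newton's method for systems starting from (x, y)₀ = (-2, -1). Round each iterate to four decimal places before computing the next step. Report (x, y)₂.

(-0.9321, -1.0251)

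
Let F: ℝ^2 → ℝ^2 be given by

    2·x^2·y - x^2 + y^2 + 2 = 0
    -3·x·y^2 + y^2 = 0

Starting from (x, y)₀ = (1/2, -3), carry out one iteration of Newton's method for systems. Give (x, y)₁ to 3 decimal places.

(0.518, -1.341)

At (1/2, -3): F = (9.250, -4.500).
Jacobian J = [[4·x·y - 2·x, 2·x^2 + 2·y], [-3·y^2, -6·x·y + 2·y]].
At the point, J = [[-7.000, -5.500], [-27.000, 3.000]] (det J = -169.500).
Solving J·Δ = −F gives Δ = (0.018, 1.659).
Then the next iterate is (x, y)₁ = (0.518, -1.341).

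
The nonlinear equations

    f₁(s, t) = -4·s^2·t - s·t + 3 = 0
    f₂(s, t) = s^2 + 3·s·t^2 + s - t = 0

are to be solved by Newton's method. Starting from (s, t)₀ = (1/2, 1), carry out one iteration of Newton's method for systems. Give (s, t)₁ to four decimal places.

At (1/2, 1): F = (1.5000, 1.2500).
Jacobian J = [[-8·s·t - t, -4·s^2 - s], [2·s + 3·t^2 + 1, 6·s·t - 1]].
At the point, J = [[-5.0000, -1.5000], [5.0000, 2.0000]] (det J = -2.5000).
Solving J·Δ = −F gives Δ = (1.9500, -5.5000).
Then the next iterate is (s, t)₁ = (2.4500, -4.5000).

(2.4500, -4.5000)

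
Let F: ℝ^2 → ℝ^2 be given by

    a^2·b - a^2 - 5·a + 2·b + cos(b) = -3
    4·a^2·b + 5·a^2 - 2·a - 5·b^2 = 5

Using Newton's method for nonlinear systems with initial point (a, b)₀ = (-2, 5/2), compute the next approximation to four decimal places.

(-1.1733, -0.1114)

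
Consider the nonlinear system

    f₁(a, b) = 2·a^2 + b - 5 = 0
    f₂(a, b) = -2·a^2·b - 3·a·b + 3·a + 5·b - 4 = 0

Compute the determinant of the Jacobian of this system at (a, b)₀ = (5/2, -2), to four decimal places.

J = [[4·a, 1], [-4·a·b - 3·b + 3, -2·a^2 - 3·a + 5]].
At the point, J = [[10.0000, 1.0000], [29.0000, -15.0000]].
det J = -179.0000.

-179.0000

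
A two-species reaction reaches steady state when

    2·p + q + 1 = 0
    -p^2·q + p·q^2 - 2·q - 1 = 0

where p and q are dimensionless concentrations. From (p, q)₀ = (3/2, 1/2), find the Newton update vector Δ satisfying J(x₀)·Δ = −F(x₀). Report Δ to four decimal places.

At (3/2, 1/2): F = (4.5000, -2.7500).
Jacobian J = [[2, 1], [-2·p·q + q^2, -p^2 + 2·p·q - 2]].
At the point, J = [[2.0000, 1.0000], [-1.2500, -2.7500]] (det J = -4.2500).
Solving J·Δ = −F gives Δ = (-2.2647, 0.0294).

(-2.2647, 0.0294)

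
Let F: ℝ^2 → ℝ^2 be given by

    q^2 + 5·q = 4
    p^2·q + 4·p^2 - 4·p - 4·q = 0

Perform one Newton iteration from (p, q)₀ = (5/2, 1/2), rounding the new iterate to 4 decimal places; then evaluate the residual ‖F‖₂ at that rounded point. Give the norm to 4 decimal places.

At (5/2, 1/2): F = (-1.2500, 16.1250).
Jacobian J = [[0, 2·q + 5], [2·p·q + 8·p - 4, p^2 - 4]].
At the point, J = [[0.0000, 6.0000], [18.5000, 2.2500]] (det J = -111.0000).
Solving J·Δ = −F gives Δ = (-0.8970, 0.2083).
Then the next iterate is (p, q)₁ = (1.6030, 0.7083).
Re-evaluating at (1.6030, 0.7083): F = (0.043189, 2.853290), so ‖F‖₂ = 2.8536.

2.8536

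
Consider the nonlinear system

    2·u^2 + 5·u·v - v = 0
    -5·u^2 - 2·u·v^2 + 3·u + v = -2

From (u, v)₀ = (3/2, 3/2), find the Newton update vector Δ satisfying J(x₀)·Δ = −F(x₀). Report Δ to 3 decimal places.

(-65.333, 133.500)

At (3/2, 3/2): F = (14.250, -10.000).
Jacobian J = [[4·u + 5·v, 5·u - 1], [-10·u - 2·v^2 + 3, -4·u·v + 1]].
At the point, J = [[13.500, 6.500], [-16.500, -8.000]] (det J = -0.750).
Solving J·Δ = −F gives Δ = (-65.333, 133.500).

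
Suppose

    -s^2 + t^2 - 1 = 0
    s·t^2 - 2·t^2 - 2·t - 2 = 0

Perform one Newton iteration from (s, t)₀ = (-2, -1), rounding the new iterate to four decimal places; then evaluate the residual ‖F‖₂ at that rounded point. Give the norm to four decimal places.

2.1618

At (-2, -1): F = (-4.0000, -4.0000).
Jacobian J = [[-2·s, 2·t], [t^2, 2·s·t - 4·t - 2]].
At the point, J = [[4.0000, -2.0000], [1.0000, 6.0000]] (det J = 26.0000).
Solving J·Δ = −F gives Δ = (1.2308, 0.4615).
Then the next iterate is (s, t)₁ = (-0.7692, -0.5385).
Re-evaluating at (-0.7692, -0.5385): F = (-1.301686, -1.726019), so ‖F‖₂ = 2.1618.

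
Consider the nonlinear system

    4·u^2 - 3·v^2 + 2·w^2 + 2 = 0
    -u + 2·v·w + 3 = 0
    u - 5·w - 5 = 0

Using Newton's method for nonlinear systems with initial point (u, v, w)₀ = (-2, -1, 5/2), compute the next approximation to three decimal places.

At (-2, -1, 5/2): F = (27.500, 0.000, -19.500).
Jacobian J = [[8·u, -6·v, 4·w], [-1, 2·w, 2·v], [1, 0, -5]].
At the point, J = [[-16.000, 6.000, 10.000], [-1.000, 5.000, -2.000], [1.000, 0.000, -5.000]] (det J = 308.000).
Solving J·Δ = −F gives Δ = (-1.693, -2.034, -4.239).
Then the next iterate is (u, v, w)₁ = (-3.693, -3.034, -1.739).

(-3.693, -3.034, -1.739)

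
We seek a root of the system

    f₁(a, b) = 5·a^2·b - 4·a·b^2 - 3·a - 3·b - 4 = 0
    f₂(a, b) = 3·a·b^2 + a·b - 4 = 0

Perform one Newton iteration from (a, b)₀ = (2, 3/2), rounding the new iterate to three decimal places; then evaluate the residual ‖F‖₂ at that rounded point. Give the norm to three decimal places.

3.326

At (2, 3/2): F = (-2.500, 12.500).
Jacobian J = [[10·a·b - 4·b^2 - 3, 5·a^2 - 8·a·b - 3], [3·b^2 + b, 6·a·b + a]].
At the point, J = [[18.000, -7.000], [8.250, 20.000]] (det J = 417.750).
Solving J·Δ = −F gives Δ = (-0.090, -0.588).
Then the next iterate is (a, b)₁ = (1.910, 0.912).
Re-evaluating at (1.910, 0.912): F = (-2.18519, 2.50781), so ‖F‖₂ = 3.326.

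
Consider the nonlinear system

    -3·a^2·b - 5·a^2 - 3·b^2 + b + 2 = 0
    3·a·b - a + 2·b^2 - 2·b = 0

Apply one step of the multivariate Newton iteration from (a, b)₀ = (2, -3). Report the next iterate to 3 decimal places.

(3.172, -3.966)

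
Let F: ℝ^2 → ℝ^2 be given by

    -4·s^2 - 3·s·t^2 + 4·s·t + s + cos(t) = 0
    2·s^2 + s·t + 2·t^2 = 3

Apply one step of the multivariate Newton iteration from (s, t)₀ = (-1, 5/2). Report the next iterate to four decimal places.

At (-1, 5/2): F = (2.948856, 9.0000).
Jacobian J = [[-8·s - 3·t^2 + 4·t + 1, -6·s·t + 4·s - sin(t)], [4·s + t, s + 4·t]].
At the point, J = [[0.2500, 10.401528], [-1.5000, 9.0000]] (det J = 17.852292).
Solving J·Δ = −F gives Δ = (3.7572, -0.3738).
Then the next iterate is (s, t)₁ = (2.7572, 2.1262).

(2.7572, 2.1262)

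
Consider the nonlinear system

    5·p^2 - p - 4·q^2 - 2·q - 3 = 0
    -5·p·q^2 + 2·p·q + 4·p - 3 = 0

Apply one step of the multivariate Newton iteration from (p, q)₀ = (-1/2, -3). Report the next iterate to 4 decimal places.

At (-1/2, -3): F = (-31.2500, 20.5000).
Jacobian J = [[10·p - 1, -8·q - 2], [-5·q^2 + 2·q + 4, -10·p·q + 2·p]].
At the point, J = [[-6.0000, 22.0000], [-47.0000, -16.0000]] (det J = 1130.0000).
Solving J·Δ = −F gives Δ = (-0.0434, 1.4086).
Then the next iterate is (p, q)₁ = (-0.5434, -1.5914).

(-0.5434, -1.5914)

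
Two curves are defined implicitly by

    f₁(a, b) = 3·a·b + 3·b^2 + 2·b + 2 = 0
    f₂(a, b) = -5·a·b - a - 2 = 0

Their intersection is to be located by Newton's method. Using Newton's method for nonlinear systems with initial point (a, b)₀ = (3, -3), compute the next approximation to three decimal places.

At (3, -3): F = (-4.000, 40.000).
Jacobian J = [[3·b, 3·a + 6·b + 2], [-5·b - 1, -5·a]].
At the point, J = [[-9.000, -7.000], [14.000, -15.000]] (det J = 233.000).
Solving J·Δ = −F gives Δ = (-1.459, 1.305).
Then the next iterate is (a, b)₁ = (1.541, -1.695).

(1.541, -1.695)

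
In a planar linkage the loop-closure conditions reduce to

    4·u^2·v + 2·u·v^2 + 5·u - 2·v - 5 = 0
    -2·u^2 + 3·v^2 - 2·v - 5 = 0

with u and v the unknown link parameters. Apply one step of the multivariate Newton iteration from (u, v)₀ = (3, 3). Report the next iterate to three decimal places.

At (3, 3): F = (166.000, -2.000).
Jacobian J = [[8·u·v + 2·v^2 + 5, 4·u^2 + 4·u·v - 2], [-4·u, 6·v - 2]].
At the point, J = [[95.000, 70.000], [-12.000, 16.000]] (det J = 2360.000).
Solving J·Δ = −F gives Δ = (-1.185, -0.764).
Then the next iterate is (u, v)₁ = (1.815, 2.236).

(1.815, 2.236)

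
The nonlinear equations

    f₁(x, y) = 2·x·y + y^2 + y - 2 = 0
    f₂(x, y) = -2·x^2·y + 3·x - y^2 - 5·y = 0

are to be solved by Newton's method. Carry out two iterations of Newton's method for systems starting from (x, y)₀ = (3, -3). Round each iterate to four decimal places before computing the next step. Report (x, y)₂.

(-2.6890, 0.3128)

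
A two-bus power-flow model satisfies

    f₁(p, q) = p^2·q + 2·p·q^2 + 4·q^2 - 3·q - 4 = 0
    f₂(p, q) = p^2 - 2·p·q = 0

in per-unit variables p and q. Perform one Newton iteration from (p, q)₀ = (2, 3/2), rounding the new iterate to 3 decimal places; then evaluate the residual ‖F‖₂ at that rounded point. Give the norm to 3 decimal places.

At (2, 3/2): F = (15.500, -2.000).
Jacobian J = [[2·p·q + 2·q^2, p^2 + 4·p·q + 8·q - 3], [2·p - 2·q, -2·p]].
At the point, J = [[10.500, 25.000], [1.000, -4.000]] (det J = -67.000).
Solving J·Δ = −F gives Δ = (-0.179, -0.545).
Then the next iterate is (p, q)₁ = (1.821, 0.955).
Re-evaluating at (1.821, 0.955): F = (3.27151, -0.16207), so ‖F‖₂ = 3.276.

3.276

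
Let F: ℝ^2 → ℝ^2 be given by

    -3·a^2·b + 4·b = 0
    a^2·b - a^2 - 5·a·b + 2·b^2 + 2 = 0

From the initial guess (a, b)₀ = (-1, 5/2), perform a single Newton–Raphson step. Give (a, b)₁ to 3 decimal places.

(-1.045, 0.675)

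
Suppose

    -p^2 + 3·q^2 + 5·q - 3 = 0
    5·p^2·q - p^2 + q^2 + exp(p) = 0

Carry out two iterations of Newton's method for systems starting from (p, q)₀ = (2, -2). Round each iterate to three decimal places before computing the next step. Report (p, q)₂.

At (2, -2): F = (-5.000, -32.61094).
Jacobian J = [[-2·p, 6·q + 5], [10·p·q - 2·p + exp(p), 5·p^2 + 2·q]].
At the point, J = [[-4.000, -7.000], [-36.61094, 16.000]] (det J = -320.27661).
Solving J·Δ = −F gives Δ = (-0.963, -0.164).
Then the next iterate is (p, q)₁ = (1.037, -2.164).
Round to (1.037, -2.164) and repeat: F = (-0.84668, -5.20722), J = [[-2.074, -7.984], [-21.69394, 1.04884]].
Δ = (-0.242, -0.043), so (p, q)₂ = (0.795, -2.207).

(0.795, -2.207)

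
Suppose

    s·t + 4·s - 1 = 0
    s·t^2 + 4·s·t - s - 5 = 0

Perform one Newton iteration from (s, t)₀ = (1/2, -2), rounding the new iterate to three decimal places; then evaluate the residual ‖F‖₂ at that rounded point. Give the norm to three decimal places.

At (1/2, -2): F = (0.000, -7.500).
Jacobian J = [[t + 4, s], [t^2 + 4·t - 1, 2·s·t + 4·s]].
At the point, J = [[2.000, 0.500], [-5.000, 0.000]] (det J = 2.500).
Solving J·Δ = −F gives Δ = (-1.500, 6.000).
Then the next iterate is (s, t)₁ = (-1.000, 4.000).
Re-evaluating at (-1.000, 4.000): F = (-9.000, -36.000), so ‖F‖₂ = 37.108.

37.108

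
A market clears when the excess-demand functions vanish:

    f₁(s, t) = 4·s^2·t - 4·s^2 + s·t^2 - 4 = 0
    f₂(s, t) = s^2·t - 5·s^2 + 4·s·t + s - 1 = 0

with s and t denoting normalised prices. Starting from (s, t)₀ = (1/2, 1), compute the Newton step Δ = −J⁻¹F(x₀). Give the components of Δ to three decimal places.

(35.500, -16.000)

At (1/2, 1): F = (-3.500, 0.500).
Jacobian J = [[8·s·t - 8·s + t^2, 4·s^2 + 2·s·t], [2·s·t - 10·s + 4·t + 1, s^2 + 4·s]].
At the point, J = [[1.000, 2.000], [1.000, 2.250]] (det J = 0.250).
Solving J·Δ = −F gives Δ = (35.500, -16.000).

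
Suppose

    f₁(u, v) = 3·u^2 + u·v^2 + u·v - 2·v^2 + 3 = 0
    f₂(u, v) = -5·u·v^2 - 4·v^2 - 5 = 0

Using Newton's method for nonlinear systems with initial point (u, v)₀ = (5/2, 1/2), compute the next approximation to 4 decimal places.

At (5/2, 1/2): F = (23.1250, -9.1250).
Jacobian J = [[6·u + v^2 + v, 2·u·v + u - 4·v], [-5·v^2, -10·u·v - 8·v]].
At the point, J = [[15.7500, 3.0000], [-1.2500, -16.5000]] (det J = -256.1250).
Solving J·Δ = −F gives Δ = (-1.3829, -0.4483).
Then the next iterate is (u, v)₁ = (1.1171, 0.0517).

(1.1171, 0.0517)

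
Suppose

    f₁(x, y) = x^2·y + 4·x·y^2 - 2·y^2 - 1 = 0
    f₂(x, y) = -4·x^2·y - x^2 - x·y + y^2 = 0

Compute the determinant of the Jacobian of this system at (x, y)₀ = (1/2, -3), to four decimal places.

-251.0000

J = [[2·x·y + 4·y^2, x^2 + 8·x·y - 4·y], [-8·x·y - 2·x - y, -4·x^2 - x + 2·y]].
At the point, J = [[33.0000, 0.2500], [14.0000, -7.5000]].
det J = -251.0000.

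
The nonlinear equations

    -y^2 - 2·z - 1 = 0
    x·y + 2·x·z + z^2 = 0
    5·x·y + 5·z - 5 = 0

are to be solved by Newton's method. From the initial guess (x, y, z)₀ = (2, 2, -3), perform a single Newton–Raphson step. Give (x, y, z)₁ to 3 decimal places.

At (2, 2, -3): F = (1.000, 1.000, 0.000).
Jacobian J = [[0, -2·y, -2], [y + 2·z, x, 2·x + 2·z], [5·y, 5·x, 5]].
At the point, J = [[0.000, -4.000, -2.000], [-4.000, 2.000, -2.000], [10.000, 10.000, 5.000]] (det J = 120.000).
Solving J·Δ = −F gives Δ = (-0.250, -0.167, 0.833).
Then the next iterate is (x, y, z)₁ = (1.750, 1.833, -2.167).

(1.750, 1.833, -2.167)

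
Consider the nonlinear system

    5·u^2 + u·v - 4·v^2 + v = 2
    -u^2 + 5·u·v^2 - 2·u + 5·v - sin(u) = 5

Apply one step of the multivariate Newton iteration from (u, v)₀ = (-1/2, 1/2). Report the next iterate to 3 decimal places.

(-1.272, 1.064)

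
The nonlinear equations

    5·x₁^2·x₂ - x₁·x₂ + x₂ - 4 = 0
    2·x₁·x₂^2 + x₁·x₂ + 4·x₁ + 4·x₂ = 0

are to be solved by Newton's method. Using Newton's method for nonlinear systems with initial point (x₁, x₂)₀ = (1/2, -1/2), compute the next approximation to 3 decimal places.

At (1/2, -1/2): F = (-4.875, 0.000).
Jacobian J = [[10·x₁·x₂ - x₂, 5·x₁^2 - x₁ + 1], [2·x₂^2 + x₂ + 4, 4·x₁·x₂ + x₁ + 4]].
At the point, J = [[-2.000, 1.750], [4.000, 3.500]] (det J = -14.000).
Solving J·Δ = −F gives Δ = (-1.219, 1.393).
Then the next iterate is (x₁, x₂)₁ = (-0.719, 0.893).

(-0.719, 0.893)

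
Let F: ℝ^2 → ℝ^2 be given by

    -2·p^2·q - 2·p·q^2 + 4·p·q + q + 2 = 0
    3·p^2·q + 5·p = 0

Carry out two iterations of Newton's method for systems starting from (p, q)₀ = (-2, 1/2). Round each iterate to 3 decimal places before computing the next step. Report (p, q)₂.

At (-2, 1/2): F = (-4.500, -4.000).
Jacobian J = [[-4·p·q - 2·q^2 + 4·q, -2·p^2 - 4·p·q + 4·p + 1], [6·p·q + 5, 3·p^2]].
At the point, J = [[5.500, -11.000], [-1.000, 12.000]] (det J = 55.000).
Solving J·Δ = −F gives Δ = (1.782, 0.482).
Then the next iterate is (p, q)₁ = (-0.218, 0.982).
Round to (-0.218, 0.982) and repeat: F = (2.45280, -0.94999), J = [[2.85566, 0.88926], [3.71554, 0.14257]].
Δ = (0.412, -4.082), so (p, q)₂ = (0.194, -3.100).

(0.194, -3.100)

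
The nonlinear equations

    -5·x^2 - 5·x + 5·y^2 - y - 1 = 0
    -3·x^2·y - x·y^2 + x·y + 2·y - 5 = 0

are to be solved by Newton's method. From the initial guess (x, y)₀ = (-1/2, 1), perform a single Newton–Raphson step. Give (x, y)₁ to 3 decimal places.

(1.025, 0.528)

At (-1/2, 1): F = (4.250, -3.750).
Jacobian J = [[-10·x - 5, 10·y - 1], [-6·x·y - y^2 + y, -3·x^2 - 2·x·y + x + 2]].
At the point, J = [[0.000, 9.000], [3.000, 1.750]] (det J = -27.000).
Solving J·Δ = −F gives Δ = (1.525, -0.472).
Then the next iterate is (x, y)₁ = (1.025, 0.528).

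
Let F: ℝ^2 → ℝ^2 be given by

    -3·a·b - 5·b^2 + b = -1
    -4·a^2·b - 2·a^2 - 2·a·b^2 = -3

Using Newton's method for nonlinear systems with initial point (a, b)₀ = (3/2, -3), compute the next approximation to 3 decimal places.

(0.396, -1.361)

At (3/2, -3): F = (-33.500, -1.500).
Jacobian J = [[-3·b, -3·a - 10·b + 1], [-8·a·b - 4·a - 2·b^2, -4·a^2 - 4·a·b]].
At the point, J = [[9.000, 26.500], [12.000, 9.000]] (det J = -237.000).
Solving J·Δ = −F gives Δ = (-1.104, 1.639).
Then the next iterate is (a, b)₁ = (0.396, -1.361).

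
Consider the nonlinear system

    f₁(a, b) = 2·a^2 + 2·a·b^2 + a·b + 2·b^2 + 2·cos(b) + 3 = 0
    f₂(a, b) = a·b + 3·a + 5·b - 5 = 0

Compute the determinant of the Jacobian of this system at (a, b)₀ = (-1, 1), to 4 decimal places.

6.7318

J = [[4·a + 2·b^2 + b, 4·a·b + a + 4·b - 2·sin(b)], [b + 3, a + 5]].
At the point, J = [[-1.0000, -2.682942], [4.0000, 4.0000]].
det J = 6.7318.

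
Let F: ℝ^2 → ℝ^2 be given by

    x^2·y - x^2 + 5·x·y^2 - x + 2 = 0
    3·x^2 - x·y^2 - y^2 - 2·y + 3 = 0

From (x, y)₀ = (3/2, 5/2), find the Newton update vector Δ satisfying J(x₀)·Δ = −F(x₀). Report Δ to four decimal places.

(-0.4951, -0.8439)

At (3/2, 5/2): F = (50.7500, -10.8750).
Jacobian J = [[2·x·y - 2·x + 5·y^2 - 1, x^2 + 10·x·y], [6·x - y^2, -2·x·y - 2·y - 2]].
At the point, J = [[34.7500, 39.7500], [2.7500, -14.5000]] (det J = -613.1875).
Solving J·Δ = −F gives Δ = (-0.4951, -0.8439).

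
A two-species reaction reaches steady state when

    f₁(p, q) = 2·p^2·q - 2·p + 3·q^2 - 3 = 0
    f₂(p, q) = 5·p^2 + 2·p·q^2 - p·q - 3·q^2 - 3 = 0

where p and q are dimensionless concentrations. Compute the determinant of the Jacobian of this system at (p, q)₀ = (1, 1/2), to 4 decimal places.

-50.0000

J = [[4·p·q - 2, 2·p^2 + 6·q], [10·p + 2·q^2 - q, 4·p·q - p - 6·q]].
At the point, J = [[0.0000, 5.0000], [10.0000, -2.0000]].
det J = -50.0000.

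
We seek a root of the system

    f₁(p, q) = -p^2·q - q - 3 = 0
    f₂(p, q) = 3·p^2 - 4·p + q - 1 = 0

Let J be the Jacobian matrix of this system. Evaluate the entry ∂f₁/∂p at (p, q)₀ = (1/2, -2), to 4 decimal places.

2.0000

∂f₁/∂p = -2·p·q.
At (1/2, -2) this is 2.0000.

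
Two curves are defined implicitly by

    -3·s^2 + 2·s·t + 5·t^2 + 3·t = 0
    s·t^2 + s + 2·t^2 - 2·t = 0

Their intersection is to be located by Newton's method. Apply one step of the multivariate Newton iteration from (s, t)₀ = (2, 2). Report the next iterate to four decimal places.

(1.7166, 1.1012)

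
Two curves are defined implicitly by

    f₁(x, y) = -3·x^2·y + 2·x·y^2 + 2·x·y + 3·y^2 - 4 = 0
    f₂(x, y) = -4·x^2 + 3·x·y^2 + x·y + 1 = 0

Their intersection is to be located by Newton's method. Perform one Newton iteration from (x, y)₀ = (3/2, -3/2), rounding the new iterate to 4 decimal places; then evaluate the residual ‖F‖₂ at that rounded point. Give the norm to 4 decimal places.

3.8605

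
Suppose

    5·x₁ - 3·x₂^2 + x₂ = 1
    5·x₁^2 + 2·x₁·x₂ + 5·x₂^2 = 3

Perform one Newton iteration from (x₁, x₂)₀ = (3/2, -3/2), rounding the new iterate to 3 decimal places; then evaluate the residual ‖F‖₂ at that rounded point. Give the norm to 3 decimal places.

At (3/2, -3/2): F = (-1.750, 15.000).
Jacobian J = [[5, -6·x₂ + 1], [10·x₁ + 2·x₂, 2·x₁ + 10·x₂]].
At the point, J = [[5.000, 10.000], [12.000, -12.000]] (det J = -180.000).
Solving J·Δ = −F gives Δ = (-0.717, 0.533).
Then the next iterate is (x₁, x₂)₁ = (0.783, -0.967).
Re-evaluating at (0.783, -0.967): F = (-0.85727, 3.22657), so ‖F‖₂ = 3.339.

3.339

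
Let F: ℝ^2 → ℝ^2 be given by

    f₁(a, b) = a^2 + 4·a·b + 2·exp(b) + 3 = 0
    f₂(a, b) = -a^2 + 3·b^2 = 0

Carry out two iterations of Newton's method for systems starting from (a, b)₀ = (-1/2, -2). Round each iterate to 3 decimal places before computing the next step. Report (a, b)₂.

(1.196, -0.537)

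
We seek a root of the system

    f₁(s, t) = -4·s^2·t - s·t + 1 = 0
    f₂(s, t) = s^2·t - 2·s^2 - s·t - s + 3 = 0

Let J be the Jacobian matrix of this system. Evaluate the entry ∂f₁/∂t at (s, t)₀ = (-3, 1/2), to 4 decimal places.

∂f₁/∂t = -4·s^2 - s.
At (-3, 1/2) this is -33.0000.

-33.0000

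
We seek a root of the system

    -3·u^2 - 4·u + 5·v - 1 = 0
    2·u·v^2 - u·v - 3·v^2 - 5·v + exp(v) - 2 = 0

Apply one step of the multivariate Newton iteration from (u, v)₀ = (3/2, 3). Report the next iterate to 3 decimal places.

(1.596, 2.999)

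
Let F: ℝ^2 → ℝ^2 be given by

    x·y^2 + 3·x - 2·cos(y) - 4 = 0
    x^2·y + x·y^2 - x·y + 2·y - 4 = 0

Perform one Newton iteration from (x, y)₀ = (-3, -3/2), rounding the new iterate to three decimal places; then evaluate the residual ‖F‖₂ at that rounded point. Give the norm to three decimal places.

At (-3, -3/2): F = (-19.89147, -31.750).
Jacobian J = [[y^2 + 3, 2·x·y + 2·sin(y)], [2·x·y + y^2 - y, x^2 + 2·x·y - x + 2]].
At the point, J = [[5.250, 7.00501], [12.750, 23.000]] (det J = 31.43612).
Solving J·Δ = −F gives Δ = (7.478, -2.765).
Then the next iterate is (x, y)₁ = (4.478, -4.265).
Re-evaluating at (4.478, -4.265): F = (91.75505, 2.50065), so ‖F‖₂ = 91.789.

91.789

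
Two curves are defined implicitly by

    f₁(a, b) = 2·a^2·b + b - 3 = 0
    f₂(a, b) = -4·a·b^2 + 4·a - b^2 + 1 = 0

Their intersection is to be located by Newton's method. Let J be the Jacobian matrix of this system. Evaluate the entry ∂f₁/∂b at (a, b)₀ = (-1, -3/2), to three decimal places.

3.000

∂f₁/∂b = 2·a^2 + 1.
At (-1, -3/2) this is 3.000.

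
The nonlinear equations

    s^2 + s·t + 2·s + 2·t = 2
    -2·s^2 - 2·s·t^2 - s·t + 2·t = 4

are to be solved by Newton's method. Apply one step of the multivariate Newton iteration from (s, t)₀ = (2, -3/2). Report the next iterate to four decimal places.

(1.1429, -0.5357)

At (2, -3/2): F = (0.0000, -21.0000).
Jacobian J = [[2·s + t + 2, s + 2], [-4·s - 2·t^2 - t, -4·s·t - s + 2]].
At the point, J = [[4.5000, 4.0000], [-11.0000, 12.0000]] (det J = 98.0000).
Solving J·Δ = −F gives Δ = (-0.8571, 0.9643).
Then the next iterate is (s, t)₁ = (1.1429, -0.5357).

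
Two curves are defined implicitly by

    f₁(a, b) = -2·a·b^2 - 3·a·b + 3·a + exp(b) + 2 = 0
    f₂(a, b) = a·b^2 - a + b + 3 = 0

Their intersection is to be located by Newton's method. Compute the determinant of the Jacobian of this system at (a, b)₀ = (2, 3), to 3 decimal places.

-232.684

J = [[-2·b^2 - 3·b + 3, -4·a·b - 3·a + exp(b)], [b^2 - 1, 2·a·b + 1]].
At the point, J = [[-24.000, -9.91446], [8.000, 13.000]].
det J = -232.684.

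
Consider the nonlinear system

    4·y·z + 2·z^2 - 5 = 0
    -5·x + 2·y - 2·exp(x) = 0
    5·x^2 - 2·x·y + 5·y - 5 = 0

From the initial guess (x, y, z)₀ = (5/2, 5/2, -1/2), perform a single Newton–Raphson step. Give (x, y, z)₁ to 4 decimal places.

(1.1875, -0.8383, -0.1471)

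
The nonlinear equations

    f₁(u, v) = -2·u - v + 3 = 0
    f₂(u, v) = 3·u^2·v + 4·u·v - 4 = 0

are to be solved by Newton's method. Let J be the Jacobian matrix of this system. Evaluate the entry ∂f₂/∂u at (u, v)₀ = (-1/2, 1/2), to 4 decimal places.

∂f₂/∂u = 6·u·v + 4·v.
At (-1/2, 1/2) this is 0.5000.

0.5000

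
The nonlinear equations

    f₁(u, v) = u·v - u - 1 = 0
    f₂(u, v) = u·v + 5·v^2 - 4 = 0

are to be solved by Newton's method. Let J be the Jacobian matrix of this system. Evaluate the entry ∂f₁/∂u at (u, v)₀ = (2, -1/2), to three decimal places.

∂f₁/∂u = v - 1.
At (2, -1/2) this is -1.500.

-1.500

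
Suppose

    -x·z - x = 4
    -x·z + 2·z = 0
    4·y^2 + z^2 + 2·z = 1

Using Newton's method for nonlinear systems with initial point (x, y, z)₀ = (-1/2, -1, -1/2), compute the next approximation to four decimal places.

(-6.3333, -0.5104, 1.1667)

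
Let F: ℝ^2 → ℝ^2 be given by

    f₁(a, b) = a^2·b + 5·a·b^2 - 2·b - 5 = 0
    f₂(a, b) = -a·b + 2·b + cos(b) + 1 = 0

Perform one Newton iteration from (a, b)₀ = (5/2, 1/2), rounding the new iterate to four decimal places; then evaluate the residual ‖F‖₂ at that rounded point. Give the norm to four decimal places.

33.1819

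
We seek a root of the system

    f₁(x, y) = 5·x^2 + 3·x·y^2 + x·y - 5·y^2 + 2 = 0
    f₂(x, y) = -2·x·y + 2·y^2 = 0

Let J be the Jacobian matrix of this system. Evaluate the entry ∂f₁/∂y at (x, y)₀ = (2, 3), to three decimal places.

8.000

∂f₁/∂y = 6·x·y + x - 10·y.
At (2, 3) this is 8.000.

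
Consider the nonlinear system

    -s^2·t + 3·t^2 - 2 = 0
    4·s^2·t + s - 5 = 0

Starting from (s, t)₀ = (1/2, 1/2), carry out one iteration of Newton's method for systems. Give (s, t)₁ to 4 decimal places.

(1.6000, 1.2000)

At (1/2, 1/2): F = (-1.3750, -4.0000).
Jacobian J = [[-2·s·t, -s^2 + 6·t], [8·s·t + 1, 4·s^2]].
At the point, J = [[-0.5000, 2.7500], [3.0000, 1.0000]] (det J = -8.7500).
Solving J·Δ = −F gives Δ = (1.1000, 0.7000).
Then the next iterate is (s, t)₁ = (1.6000, 1.2000).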